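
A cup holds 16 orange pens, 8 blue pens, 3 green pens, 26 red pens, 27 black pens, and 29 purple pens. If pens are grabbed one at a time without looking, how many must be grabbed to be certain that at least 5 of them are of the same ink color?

In the worst case we take at most 4 of each ink color, but all 3 green (fewer than 4), giving 4 + 4 + 3 + 4 + 4 + 4 = 23.
One more pen then forces some ink color to 5, so 23 + 1 = 24.

24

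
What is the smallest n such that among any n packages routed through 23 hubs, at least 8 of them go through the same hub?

There are 23 hubs acting as pigeonholes.
With 23 × 7 = 161 packages we could place exactly 7 in each, with no class reaching 8.
One more forces some class to hold 8, so 161 + 1 = 162.

162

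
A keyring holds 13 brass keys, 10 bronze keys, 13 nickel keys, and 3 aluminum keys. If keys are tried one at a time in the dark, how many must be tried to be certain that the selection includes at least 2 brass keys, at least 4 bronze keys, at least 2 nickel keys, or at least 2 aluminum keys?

7

The worst case stops just short of every target: 1 brass, 3 bronze, 1 nickel, 1 aluminum — 1 + 3 + 1 + 1 = 6 keys.
One more key must push some type to its target, so 6 + 1 = 7.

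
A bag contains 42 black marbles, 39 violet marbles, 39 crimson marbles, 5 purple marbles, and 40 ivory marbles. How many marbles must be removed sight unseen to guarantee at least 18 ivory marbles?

143

The worst case draws every non-ivory marble first: 42 + 39 + 39 + 5 = 125.
The next 18 draws are then forced to be ivory, giving 125 + 18 = 143.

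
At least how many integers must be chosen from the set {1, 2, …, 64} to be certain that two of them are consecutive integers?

33

Partition {1, …, 64} into 32 pairs: {1,2}, {3,4}, …, {63,64}.
Choosing 32 integers — say the 32 even numbers 2, 4, …, 64 — takes one from each pair and avoids the property.
Choosing 33 forces two into the same pair by pigeonhole, and those are consecutive. So 33.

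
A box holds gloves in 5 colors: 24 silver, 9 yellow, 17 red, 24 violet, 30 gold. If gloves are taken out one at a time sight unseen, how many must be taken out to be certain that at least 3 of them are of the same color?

11

Treat the 5 colors as pigeonholes.
The worst case takes 2 gloves of each color without reaching 3 of any: 5 × 2 = 10.
The next glove must bring some color to 3, so 10 + 1 = 11.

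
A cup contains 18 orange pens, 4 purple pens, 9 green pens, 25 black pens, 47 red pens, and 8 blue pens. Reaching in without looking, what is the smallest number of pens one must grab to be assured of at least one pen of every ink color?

The hardest ink color to obtain is purple: we could draw every other pen first — 111 − 4 = 107 pens — without a single purple one.
The next draw must be purple, so 107 + 1 = 108.

108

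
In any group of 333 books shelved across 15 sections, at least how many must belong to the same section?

23

If each of the 15 sections held at most 22, the total would be at most 15 × 22 = 330 < 333, a contradiction.
So at least one holds ⌈333/15⌉ = 23.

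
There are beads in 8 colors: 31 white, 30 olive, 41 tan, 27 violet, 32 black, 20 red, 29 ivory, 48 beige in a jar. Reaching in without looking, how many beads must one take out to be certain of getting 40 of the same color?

In the worst case we take at most 39 of each color, but all 31 white, all 30 olive, all 27 violet, all 32 black, all 20 red, and all 29 ivory (fewer than 39), giving 31 + 30 + 39 + 27 + 32 + 20 + 29 + 39 = 247.
One more bead then forces some color to 40, so 247 + 1 = 248.

248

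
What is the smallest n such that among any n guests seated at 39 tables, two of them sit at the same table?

40

There are 39 tables acting as pigeonholes.
With 39 guests we could place one in each, avoiding any repeat.
One more forces some class to hold 2, so 39 + 1 = 40.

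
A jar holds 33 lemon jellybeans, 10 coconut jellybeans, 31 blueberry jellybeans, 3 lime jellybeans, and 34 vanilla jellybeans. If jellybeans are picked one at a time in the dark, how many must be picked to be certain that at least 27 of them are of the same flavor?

92

Treat the 5 flavors as pigeonholes.
In the worst case we take at most 26 of each flavor, but all 10 coconut and all 3 lime (fewer than 26), giving 26 + 10 + 26 + 3 + 26 = 91.
One more jellybean then forces some flavor to 27, so 91 + 1 = 92.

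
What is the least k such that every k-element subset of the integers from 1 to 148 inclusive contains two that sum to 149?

Partition {1, …, 148} into 74 pairs: {1,148}, {2,147}, …, {74,75}.
Choosing 74 integers — say the integers 1 through 74 — takes one from each pair and avoids the property.
Choosing 75 forces two into the same pair by pigeonhole, and those sum to 149. So 75.

75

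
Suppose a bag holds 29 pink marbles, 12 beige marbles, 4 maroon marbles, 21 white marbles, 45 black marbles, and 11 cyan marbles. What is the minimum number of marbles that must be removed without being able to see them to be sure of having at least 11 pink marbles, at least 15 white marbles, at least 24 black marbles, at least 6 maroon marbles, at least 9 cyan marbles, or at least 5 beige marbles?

The worst case stops just short of every target: 10 pink, 4 beige, all 4 maroon, 14 white, 23 black, 8 cyan — 10 + 4 + 4 + 14 + 23 + 8 = 63 marbles.
One more marble must push some color to its target, so 63 + 1 = 64.

64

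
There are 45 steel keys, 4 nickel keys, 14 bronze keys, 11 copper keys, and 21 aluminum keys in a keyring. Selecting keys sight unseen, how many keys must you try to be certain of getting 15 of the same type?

58

In the worst case we take at most 14 of each type, but all 4 nickel and all 11 copper (fewer than 14), giving 14 + 4 + 14 + 11 + 14 = 57.
One more key then forces some type to 15, so 57 + 1 = 58.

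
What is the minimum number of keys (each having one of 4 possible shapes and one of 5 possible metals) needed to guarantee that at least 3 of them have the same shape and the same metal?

41

There are 4 × 5 = 20 (shape, metal) combinations acting as pigeonholes.
With 20 × 2 = 40 keys we could place exactly 2 in each, with no (shape, metal) pair reaching 3.
One more forces some (shape, metal) pair to hold 3, so 40 + 1 = 41.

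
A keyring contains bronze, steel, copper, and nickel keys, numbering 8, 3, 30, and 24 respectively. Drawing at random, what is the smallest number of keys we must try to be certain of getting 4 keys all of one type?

13

Treat the 4 types as pigeonholes.
The worst case takes 3 keys of each type without reaching 4 of any: 4 × 3 = 12.
The next key must bring some type to 4, so 12 + 1 = 13.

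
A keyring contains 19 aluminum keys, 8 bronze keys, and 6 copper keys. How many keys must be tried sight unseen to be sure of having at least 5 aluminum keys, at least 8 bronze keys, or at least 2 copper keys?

The worst case stops just short of every target: 4 aluminum, 7 bronze, 1 copper — 4 + 7 + 1 = 12 keys.
One more key must push some type to its target, so 12 + 1 = 13.

13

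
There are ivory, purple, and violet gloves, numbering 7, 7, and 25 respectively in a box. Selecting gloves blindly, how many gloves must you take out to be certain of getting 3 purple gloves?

35

The worst case draws every non-purple glove first: 7 + 25 = 32.
The next 3 draws are then forced to be purple, giving 32 + 3 = 35.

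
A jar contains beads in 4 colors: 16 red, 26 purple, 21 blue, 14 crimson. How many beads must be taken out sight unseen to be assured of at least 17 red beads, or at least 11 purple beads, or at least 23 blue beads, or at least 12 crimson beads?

59

The worst case stops just short of every target: 16 red, 10 purple, all 21 blue, 11 crimson — 16 + 10 + 21 + 11 = 58 beads.
One more bead must push some color to its target, so 58 + 1 = 59.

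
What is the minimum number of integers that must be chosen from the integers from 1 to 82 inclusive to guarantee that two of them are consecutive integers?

42

Partition {1, …, 82} into 41 pairs: {1,2}, {3,4}, …, {81,82}.
Choosing 41 integers — say the 41 even numbers 2, 4, …, 82 — takes one from each pair and avoids the property.
Choosing 42 forces two into the same pair by pigeonhole, and those are consecutive. So 42.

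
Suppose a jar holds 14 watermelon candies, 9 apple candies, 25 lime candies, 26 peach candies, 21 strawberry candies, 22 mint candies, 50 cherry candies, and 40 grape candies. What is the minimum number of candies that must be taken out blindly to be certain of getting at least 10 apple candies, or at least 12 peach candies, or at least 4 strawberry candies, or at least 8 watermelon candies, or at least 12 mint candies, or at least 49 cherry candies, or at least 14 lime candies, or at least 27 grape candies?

129

Each of the 8 flavors has its own threshold; avoid all of them simultaneously.
The worst case stops just short of every target: 7 watermelon, 9 apple, 13 lime, 11 peach, 3 strawberry, 11 mint, 48 cherry, 26 grape — 7 + 9 + 13 + 11 + 3 + 11 + 48 + 26 = 128 candies.
One more candy must push some flavor to its target, so 128 + 1 = 129.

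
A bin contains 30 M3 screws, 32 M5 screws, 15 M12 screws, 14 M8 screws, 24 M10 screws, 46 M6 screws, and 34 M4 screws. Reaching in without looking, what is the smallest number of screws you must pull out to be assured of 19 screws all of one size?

120

In the worst case we take at most 18 of each size, but all 15 M12 and all 14 M8 (fewer than 18), giving 18 + 18 + 15 + 14 + 18 + 18 + 18 = 119.
One more screw then forces some size to 19, so 119 + 1 = 120.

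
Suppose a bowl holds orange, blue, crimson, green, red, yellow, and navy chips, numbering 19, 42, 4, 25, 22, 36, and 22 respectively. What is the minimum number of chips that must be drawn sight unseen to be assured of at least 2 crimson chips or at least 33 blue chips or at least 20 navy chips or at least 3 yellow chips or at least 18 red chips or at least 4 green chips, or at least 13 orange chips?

Each of the 7 colors has its own threshold; avoid all of them simultaneously.
The worst case stops just short of every target: 12 orange, 32 blue, 1 crimson, 3 green, 17 red, 2 yellow, 19 navy — 12 + 32 + 1 + 3 + 17 + 2 + 19 = 86 chips.
One more chip must push some color to its target, so 86 + 1 = 87.

87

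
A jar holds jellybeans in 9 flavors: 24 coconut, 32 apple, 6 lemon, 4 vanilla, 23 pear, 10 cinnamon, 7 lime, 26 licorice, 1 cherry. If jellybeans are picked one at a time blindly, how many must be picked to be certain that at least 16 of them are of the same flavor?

89

In the worst case we take at most 15 of each flavor, but all 6 lemon, all 4 vanilla, all 10 cinnamon, all 7 lime, and all 1 cherry (fewer than 15), giving 15 + 15 + 6 + 4 + 15 + 10 + 7 + 15 + 1 = 88.
One more jellybean then forces some flavor to 16, so 88 + 1 = 89.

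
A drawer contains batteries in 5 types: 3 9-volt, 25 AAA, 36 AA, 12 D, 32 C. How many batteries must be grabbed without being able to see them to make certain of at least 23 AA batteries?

The worst case draws every non-AA battery first: 3 + 25 + 12 + 32 = 72.
The next 23 draws are then forced to be AA, giving 72 + 23 = 95.

95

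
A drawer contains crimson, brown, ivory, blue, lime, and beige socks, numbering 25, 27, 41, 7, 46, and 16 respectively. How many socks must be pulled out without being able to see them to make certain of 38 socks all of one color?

150

In the worst case we take at most 37 of each color, but all 25 crimson, all 27 brown, all 7 blue, and all 16 beige (fewer than 37), giving 25 + 27 + 37 + 7 + 37 + 16 = 149.
One more sock then forces some color to 38, so 149 + 1 = 150.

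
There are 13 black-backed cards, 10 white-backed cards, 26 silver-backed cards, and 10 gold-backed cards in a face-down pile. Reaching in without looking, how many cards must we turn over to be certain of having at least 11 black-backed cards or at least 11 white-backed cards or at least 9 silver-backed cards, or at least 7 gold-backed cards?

Each of the 4 back colors has its own threshold; avoid all of them simultaneously.
The worst case stops just short of every target: 10 black-backed, 10 white-backed, 8 silver-backed, 6 gold-backed — 10 + 10 + 8 + 6 = 34 cards.
One more card must push some back color to its target, so 34 + 1 = 35.

35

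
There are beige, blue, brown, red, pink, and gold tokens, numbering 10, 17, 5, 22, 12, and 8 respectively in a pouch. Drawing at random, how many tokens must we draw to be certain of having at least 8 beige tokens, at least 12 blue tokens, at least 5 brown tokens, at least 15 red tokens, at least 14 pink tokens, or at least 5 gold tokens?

53

Each of the 6 colors has its own threshold; avoid all of them simultaneously.
The worst case stops just short of every target: 7 beige, 11 blue, 4 brown, 14 red, all 12 pink, 4 gold — 7 + 11 + 4 + 14 + 12 + 4 = 52 tokens.
One more token must push some color to its target, so 52 + 1 = 53.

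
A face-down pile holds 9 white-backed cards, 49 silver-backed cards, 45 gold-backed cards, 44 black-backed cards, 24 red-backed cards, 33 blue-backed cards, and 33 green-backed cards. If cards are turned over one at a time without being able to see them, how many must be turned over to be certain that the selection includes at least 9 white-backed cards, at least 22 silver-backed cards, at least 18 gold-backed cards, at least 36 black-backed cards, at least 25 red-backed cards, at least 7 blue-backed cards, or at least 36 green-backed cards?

145

Each of the 7 back colors has its own threshold; avoid all of them simultaneously.
The worst case stops just short of every target: 8 white-backed, 21 silver-backed, 17 gold-backed, 35 black-backed, 24 red-backed, 6 blue-backed, all 33 green-backed — 8 + 21 + 17 + 35 + 24 + 6 + 33 = 144 cards.
One more card must push some back color to its target, so 144 + 1 = 145.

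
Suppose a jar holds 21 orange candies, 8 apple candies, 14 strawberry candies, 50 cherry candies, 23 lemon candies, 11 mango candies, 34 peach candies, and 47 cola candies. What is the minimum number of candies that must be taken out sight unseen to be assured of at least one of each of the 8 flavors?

201

The hardest flavor to obtain is apple: we could draw every other candy first — 208 − 8 = 200 candies — without a single apple one.
The next draw must be apple, so 200 + 1 = 201.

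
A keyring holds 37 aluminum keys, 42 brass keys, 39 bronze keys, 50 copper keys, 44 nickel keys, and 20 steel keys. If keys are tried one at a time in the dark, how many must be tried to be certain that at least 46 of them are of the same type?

228

In the worst case we take at most 45 of each type, but all 37 aluminum, all 42 brass, all 39 bronze, all 44 nickel, and all 20 steel (fewer than 45), giving 37 + 42 + 39 + 45 + 44 + 20 = 227.
One more key then forces some type to 46, so 227 + 1 = 228.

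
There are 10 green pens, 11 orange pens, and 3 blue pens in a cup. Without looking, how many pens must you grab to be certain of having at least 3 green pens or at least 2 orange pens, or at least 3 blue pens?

6

The worst case stops just short of every target: 2 green, 1 orange, 2 blue — 2 + 1 + 2 = 5 pens.
One more pen must push some ink color to its target, so 5 + 1 = 6.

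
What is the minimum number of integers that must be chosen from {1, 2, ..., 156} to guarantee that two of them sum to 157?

79

Partition {1, …, 156} into 78 pairs: {1,156}, {2,155}, …, {78,79}.
Choosing 78 integers — say the integers 1 through 78 — takes one from each pair and avoids the property.
Choosing 79 forces two into the same pair by pigeonhole, and those sum to 157. So 79.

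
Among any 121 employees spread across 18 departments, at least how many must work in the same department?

7

The 121 employees fall into 18 departments.
If each of the 18 departments held at most 6, the total would be at most 18 × 6 = 108 < 121, a contradiction.
So at least one holds ⌈121/18⌉ = 7.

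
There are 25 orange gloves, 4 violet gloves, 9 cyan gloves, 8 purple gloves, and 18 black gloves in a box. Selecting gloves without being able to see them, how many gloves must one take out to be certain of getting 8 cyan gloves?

The worst case draws every non-cyan glove first: 25 + 4 + 8 + 18 = 55.
The next 8 draws are then forced to be cyan, giving 55 + 8 = 63.

63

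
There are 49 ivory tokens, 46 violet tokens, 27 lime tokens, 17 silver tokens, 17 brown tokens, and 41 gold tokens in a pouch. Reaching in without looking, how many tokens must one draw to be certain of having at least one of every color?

The hardest color to obtain is silver: we could draw every other token first — 197 − 17 = 180 tokens — without a single silver one.
The next draw must be silver, so 180 + 1 = 181.

181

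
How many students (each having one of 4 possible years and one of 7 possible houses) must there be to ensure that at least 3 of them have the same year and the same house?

57

There are 4 × 7 = 28 (year, house) combinations acting as pigeonholes.
With 28 × 2 = 56 students we could place exactly 2 in each, with no (year, house) pair reaching 3.
One more forces some (year, house) pair to hold 3, so 56 + 1 = 57.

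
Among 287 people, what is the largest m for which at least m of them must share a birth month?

The 287 people fall into 12 months of the year.
If each of the 12 months of the year held at most 23, the total would be at most 12 × 23 = 276 < 287, a contradiction.
So at least one holds ⌈287/12⌉ = 24.

24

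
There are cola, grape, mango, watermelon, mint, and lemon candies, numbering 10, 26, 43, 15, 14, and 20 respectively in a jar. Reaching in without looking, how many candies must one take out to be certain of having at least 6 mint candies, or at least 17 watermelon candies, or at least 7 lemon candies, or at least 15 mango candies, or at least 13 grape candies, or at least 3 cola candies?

Each of the 6 flavors has its own threshold; avoid all of them simultaneously.
The worst case stops just short of every target: 2 cola, 12 grape, 14 mango, all 15 watermelon, 5 mint, 6 lemon — 2 + 12 + 14 + 15 + 5 + 6 = 54 candies.
One more candy must push some flavor to its target, so 54 + 1 = 55.

55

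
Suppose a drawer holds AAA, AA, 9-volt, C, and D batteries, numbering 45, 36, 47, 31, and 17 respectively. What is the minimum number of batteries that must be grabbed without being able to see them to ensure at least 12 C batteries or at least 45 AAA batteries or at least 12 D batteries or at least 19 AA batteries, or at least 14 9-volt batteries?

The worst case stops just short of every target: 44 AAA, 18 AA, 13 9-volt, 11 C, 11 D — 44 + 18 + 13 + 11 + 11 = 97 batteries.
One more battery must push some type to its target, so 97 + 1 = 98.

98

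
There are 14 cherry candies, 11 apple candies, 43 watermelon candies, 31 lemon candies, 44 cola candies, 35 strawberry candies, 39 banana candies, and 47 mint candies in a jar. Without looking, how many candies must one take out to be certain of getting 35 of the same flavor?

In the worst case we take at most 34 of each flavor, but all 14 cherry, all 11 apple, and all 31 lemon (fewer than 34), giving 14 + 11 + 34 + 31 + 34 + 34 + 34 + 34 = 226.
One more candy then forces some flavor to 35, so 226 + 1 = 227.

227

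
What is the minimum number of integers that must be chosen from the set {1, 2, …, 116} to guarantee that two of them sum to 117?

59

Partition {1, …, 116} into 58 pairs: {1,116}, {2,115}, …, {58,59}.
Choosing 58 integers — say the integers 1 through 58 — takes one from each pair and avoids the property.
Choosing 59 forces two into the same pair by pigeonhole, and those sum to 117. So 59.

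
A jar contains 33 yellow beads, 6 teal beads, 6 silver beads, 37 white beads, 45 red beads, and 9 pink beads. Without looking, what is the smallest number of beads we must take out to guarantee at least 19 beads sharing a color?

76

In the worst case we take at most 18 of each color, but all 6 teal, all 6 silver, and all 9 pink (fewer than 18), giving 18 + 6 + 6 + 18 + 18 + 9 = 75.
One more bead then forces some color to 19, so 75 + 1 = 76.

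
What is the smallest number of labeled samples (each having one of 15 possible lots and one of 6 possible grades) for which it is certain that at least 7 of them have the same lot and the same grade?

541

There are 15 × 6 = 90 (lot, grade) combinations acting as pigeonholes.
With 90 × 6 = 540 labeled samples we could place exactly 6 in each, with no (lot, grade) pair reaching 7.
One more forces some (lot, grade) pair to hold 7, so 540 + 1 = 541.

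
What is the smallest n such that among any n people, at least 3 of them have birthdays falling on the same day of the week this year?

There are 7 days of the week acting as pigeonholes.
With 7 × 2 = 14 people we could place exactly 2 in each, with no class reaching 3.
One more forces some class to hold 3, so 14 + 1 = 15.

15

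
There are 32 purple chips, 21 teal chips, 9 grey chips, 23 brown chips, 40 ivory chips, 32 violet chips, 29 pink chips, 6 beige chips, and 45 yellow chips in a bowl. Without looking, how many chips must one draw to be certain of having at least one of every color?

The hardest color to obtain is beige: we could draw every other chip first — 237 − 6 = 231 chips — without a single beige one.
The next draw must be beige, so 231 + 1 = 232.

232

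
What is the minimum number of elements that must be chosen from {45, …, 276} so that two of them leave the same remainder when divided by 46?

Group the integers by remainder mod 46; there are 46 residue classes, each nonempty in this range.
Choosing one from each class (46 integers) avoids any shared remainder.
One more choice must repeat a class, so two differ by a multiple of 46. Hence 46 + 1 = 47.

47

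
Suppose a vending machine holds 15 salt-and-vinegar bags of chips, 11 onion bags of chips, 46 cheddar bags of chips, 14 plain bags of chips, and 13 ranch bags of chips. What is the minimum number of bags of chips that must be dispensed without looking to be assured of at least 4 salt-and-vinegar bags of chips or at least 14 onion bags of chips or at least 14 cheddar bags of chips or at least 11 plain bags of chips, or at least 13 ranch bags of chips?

Each of the 5 flavors has its own threshold; avoid all of them simultaneously.
The worst case stops just short of every target: 3 salt-and-vinegar, all 11 onion, 13 cheddar, 10 plain, 12 ranch — 3 + 11 + 13 + 10 + 12 = 49 bags of chips.
One more bag of chips must push some flavor to its target, so 49 + 1 = 50.

50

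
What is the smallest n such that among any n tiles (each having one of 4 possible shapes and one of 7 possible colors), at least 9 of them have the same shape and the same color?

225

There are 4 × 7 = 28 (shape, color) combinations acting as pigeonholes.
With 28 × 8 = 224 tiles we could place exactly 8 in each, with no (shape, color) pair reaching 9.
One more forces some (shape, color) pair to hold 9, so 224 + 1 = 225.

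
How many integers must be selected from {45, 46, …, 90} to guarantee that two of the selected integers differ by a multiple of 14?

Use the pigeonhole principle on residue classes: group the integers by remainder mod 14; there are 14 residue classes, each nonempty in this range.
Choosing one from each class (14 integers) avoids any shared remainder.
One more choice must repeat a class, so two differ by a multiple of 14. Hence 14 + 1 = 15.

15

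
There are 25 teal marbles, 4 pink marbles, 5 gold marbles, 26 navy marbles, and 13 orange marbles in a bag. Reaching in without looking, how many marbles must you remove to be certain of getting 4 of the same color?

16

The worst case takes 3 marbles of each color without reaching 4 of any: 5 × 3 = 15.
The next marble must bring some color to 4, so 15 + 1 = 16.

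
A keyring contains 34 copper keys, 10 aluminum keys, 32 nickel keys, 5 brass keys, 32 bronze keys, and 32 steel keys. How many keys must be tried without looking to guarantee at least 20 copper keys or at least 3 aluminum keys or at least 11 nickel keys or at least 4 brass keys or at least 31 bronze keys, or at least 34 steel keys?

Each of the 6 types has its own threshold; avoid all of them simultaneously.
The worst case stops just short of every target: 19 copper, 2 aluminum, 10 nickel, 3 brass, 30 bronze, all 32 steel — 19 + 2 + 10 + 3 + 30 + 32 = 96 keys.
One more key must push some type to its target, so 96 + 1 = 97.

97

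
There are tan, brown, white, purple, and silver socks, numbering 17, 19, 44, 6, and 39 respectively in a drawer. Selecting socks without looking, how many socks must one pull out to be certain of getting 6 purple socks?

To avoid purple socks as long as possible, exhaust the other 4 colors first.
The worst case draws every non-purple sock first: 17 + 19 + 44 + 39 = 119.
The next 6 draws are then forced to be purple, giving 119 + 6 = 125.

125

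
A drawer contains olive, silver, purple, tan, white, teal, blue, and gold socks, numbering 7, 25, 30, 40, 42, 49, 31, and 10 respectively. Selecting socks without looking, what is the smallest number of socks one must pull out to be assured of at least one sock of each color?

228

The hardest color to obtain is olive: we could draw every other sock first — 234 − 7 = 227 socks — without a single olive one.
The next draw must be olive, so 227 + 1 = 228.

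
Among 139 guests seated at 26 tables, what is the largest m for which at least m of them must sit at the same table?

6

The 139 guests fall into 26 tables.
If each of the 26 tables held at most 5, the total would be at most 26 × 5 = 130 < 139, a contradiction.
So at least one holds ⌈139/26⌉ = 6.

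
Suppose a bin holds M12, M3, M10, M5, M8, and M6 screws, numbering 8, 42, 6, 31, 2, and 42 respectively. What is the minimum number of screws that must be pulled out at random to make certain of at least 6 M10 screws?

131

To avoid M10 screws as long as possible, exhaust the other 5 sizes first.
The worst case draws every non-M10 screw first: 8 + 42 + 31 + 2 + 42 = 125.
The next 6 draws are then forced to be M10, giving 125 + 6 = 131.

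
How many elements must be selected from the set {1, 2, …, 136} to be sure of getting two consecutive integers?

69

Partition {1, …, 136} into 68 pairs: {1,2}, {3,4}, …, {135,136}.
Choosing 68 integers — say the 68 even numbers 2, 4, …, 136 — takes one from each pair and avoids the property.
Choosing 69 forces two into the same pair by pigeonhole, and those are consecutive. So 69.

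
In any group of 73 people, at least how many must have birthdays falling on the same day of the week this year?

11

There are 7 days of the week, which serve as the pigeonholes.
If each of the 7 days of the week held at most 10, the total would be at most 7 × 10 = 70 < 73, a contradiction.
So at least one holds ⌈73/7⌉ = 11.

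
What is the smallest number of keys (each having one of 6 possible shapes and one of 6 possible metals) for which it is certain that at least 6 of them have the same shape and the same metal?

181

There are 6 × 6 = 36 (shape, metal) combinations acting as pigeonholes.
With 36 × 5 = 180 keys we could place exactly 5 in each, with no (shape, metal) pair reaching 6.
One more forces some (shape, metal) pair to hold 6, so 180 + 1 = 181.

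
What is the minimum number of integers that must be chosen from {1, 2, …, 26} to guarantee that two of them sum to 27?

14

Partition {1, …, 26} into 13 pairs: {1,26}, {2,25}, …, {13,14}.
Choosing 13 integers — say the integers 1 through 13 — takes one from each pair and avoids the property.
Choosing 14 forces two into the same pair by pigeonhole, and those sum to 27. So 14.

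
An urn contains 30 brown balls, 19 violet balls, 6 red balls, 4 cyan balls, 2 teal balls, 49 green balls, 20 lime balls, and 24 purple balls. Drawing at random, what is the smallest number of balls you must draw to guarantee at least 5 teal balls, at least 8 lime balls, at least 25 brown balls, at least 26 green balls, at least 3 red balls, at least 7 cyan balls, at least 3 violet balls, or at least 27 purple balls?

Each of the 8 colors has its own threshold; avoid all of them simultaneously.
The worst case stops just short of every target: 24 brown, 2 violet, 2 red, all 4 cyan, all 2 teal, 25 green, 7 lime, all 24 purple — 24 + 2 + 2 + 4 + 2 + 25 + 7 + 24 = 90 balls.
One more ball must push some color to its target, so 90 + 1 = 91.

91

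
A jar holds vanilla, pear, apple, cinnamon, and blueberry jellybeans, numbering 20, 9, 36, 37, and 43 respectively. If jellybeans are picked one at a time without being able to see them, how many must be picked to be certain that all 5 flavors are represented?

The hardest flavor to obtain is pear: we could draw every other jellybean first — 145 − 9 = 136 jellybeans — without a single pear one.
The next draw must be pear, so 136 + 1 = 137.

137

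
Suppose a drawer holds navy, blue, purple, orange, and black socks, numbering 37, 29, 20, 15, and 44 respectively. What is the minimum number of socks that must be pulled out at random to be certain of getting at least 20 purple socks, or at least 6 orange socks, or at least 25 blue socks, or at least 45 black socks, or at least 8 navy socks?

Each of the 5 colors has its own threshold; avoid all of them simultaneously.
The worst case stops just short of every target: 7 navy, 24 blue, 19 purple, 5 orange, 44 black — 7 + 24 + 19 + 5 + 44 = 99 socks.
One more sock must push some color to its target, so 99 + 1 = 100.

100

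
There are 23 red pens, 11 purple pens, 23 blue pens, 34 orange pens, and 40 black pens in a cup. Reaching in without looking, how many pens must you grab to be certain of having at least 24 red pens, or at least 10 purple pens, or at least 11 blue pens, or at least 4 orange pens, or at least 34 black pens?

Each of the 5 ink colors has its own threshold; avoid all of them simultaneously.
The worst case stops just short of every target: 23 red, 9 purple, 10 blue, 3 orange, 33 black — 23 + 9 + 10 + 3 + 33 = 78 pens.
One more pen must push some ink color to its target, so 78 + 1 = 79.

79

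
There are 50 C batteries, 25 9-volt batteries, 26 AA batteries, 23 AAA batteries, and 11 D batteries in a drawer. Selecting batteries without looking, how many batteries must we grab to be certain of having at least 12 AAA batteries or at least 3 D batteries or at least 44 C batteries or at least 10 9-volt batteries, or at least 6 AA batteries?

71

The worst case stops just short of every target: 43 C, 9 9-volt, 5 AA, 11 AAA, 2 D — 43 + 9 + 5 + 11 + 2 = 70 batteries.
One more battery must push some type to its target, so 70 + 1 = 71.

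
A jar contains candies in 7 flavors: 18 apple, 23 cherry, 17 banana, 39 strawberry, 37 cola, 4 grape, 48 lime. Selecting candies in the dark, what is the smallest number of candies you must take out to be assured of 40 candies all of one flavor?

Treat the 7 flavors as pigeonholes.
In the worst case we take at most 39 of each flavor, but all 18 apple, all 23 cherry, all 17 banana, all 37 cola, and all 4 grape (fewer than 39), giving 18 + 23 + 17 + 39 + 37 + 4 + 39 = 177.
One more candy then forces some flavor to 40, so 177 + 1 = 178.

178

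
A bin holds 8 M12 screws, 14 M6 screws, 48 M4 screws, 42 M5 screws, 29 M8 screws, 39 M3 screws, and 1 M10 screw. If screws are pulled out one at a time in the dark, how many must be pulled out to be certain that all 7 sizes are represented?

The hardest size to obtain is M10: we could draw every other screw first — 181 − 1 = 180 screws — without a single M10 one.
The next draw must be M10, so 180 + 1 = 181.

181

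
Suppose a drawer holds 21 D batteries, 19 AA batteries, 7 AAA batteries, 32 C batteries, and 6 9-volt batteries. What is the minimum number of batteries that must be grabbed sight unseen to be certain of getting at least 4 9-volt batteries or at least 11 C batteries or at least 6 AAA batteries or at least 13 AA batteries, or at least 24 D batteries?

52

Each of the 5 types has its own threshold; avoid all of them simultaneously.
The worst case stops just short of every target: all 21 D, 12 AA, 5 AAA, 10 C, 3 9-volt — 21 + 12 + 5 + 10 + 3 = 51 batteries.
One more battery must push some type to its target, so 51 + 1 = 52.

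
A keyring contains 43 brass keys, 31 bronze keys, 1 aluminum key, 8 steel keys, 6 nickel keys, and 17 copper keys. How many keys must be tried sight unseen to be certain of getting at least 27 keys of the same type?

85

In the worst case we take at most 26 of each type, but all 1 aluminum, all 8 steel, all 6 nickel, and all 17 copper (fewer than 26), giving 26 + 26 + 1 + 8 + 6 + 17 = 84.
One more key then forces some type to 27, so 84 + 1 = 85.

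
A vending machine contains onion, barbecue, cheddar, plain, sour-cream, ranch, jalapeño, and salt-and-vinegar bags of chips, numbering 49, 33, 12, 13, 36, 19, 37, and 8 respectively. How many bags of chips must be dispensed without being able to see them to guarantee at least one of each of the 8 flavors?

200

The hardest flavor to obtain is salt-and-vinegar: we could draw every other bag of chips first — 207 − 8 = 199 bags of chips — without a single salt-and-vinegar one.
The next draw must be salt-and-vinegar, so 199 + 1 = 200.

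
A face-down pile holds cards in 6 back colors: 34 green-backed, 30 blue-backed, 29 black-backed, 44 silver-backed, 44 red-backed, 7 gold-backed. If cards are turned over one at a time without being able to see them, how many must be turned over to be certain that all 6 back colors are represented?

The hardest back color to obtain is gold-backed: we could draw every other card first — 188 − 7 = 181 cards — without a single gold-backed one.
The next draw must be gold-backed, so 181 + 1 = 182.

182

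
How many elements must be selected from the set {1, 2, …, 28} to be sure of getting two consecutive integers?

Partition {1, …, 28} into 14 pairs: {1,2}, {3,4}, …, {27,28}.
Choosing 14 integers — say the 14 even numbers 2, 4, …, 28 — takes one from each pair and avoids the property.
Choosing 15 forces two into the same pair by pigeonhole, and those are consecutive. So 15.

15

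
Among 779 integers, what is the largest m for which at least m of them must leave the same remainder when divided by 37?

22

The 779 integers fall into 37 residue classes modulo 37.
If each of the 37 residue classes modulo 37 held at most 21, the total would be at most 37 × 21 = 777 < 779, a contradiction.
So at least one holds ⌈779/37⌉ = 22.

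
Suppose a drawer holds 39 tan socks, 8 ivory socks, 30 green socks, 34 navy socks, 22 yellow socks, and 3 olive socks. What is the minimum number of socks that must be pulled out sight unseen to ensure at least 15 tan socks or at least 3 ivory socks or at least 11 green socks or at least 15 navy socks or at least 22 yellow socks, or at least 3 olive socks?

64

The worst case stops just short of every target: 14 tan, 2 ivory, 10 green, 14 navy, 21 yellow, 2 olive — 14 + 2 + 10 + 14 + 21 + 2 = 63 socks.
One more sock must push some color to its target, so 63 + 1 = 64.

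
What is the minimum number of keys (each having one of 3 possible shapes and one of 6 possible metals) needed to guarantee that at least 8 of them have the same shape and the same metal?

There are 3 × 6 = 18 (shape, metal) combinations acting as pigeonholes.
With 18 × 7 = 126 keys we could place exactly 7 in each, with no (shape, metal) pair reaching 8.
One more forces some (shape, metal) pair to hold 8, so 126 + 1 = 127.

127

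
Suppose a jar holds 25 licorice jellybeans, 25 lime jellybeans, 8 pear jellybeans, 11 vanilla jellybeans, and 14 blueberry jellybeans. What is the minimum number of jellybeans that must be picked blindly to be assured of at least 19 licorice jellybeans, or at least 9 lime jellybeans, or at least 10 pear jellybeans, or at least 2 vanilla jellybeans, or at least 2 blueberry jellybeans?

37

The worst case stops just short of every target: 18 licorice, 8 lime, all 8 pear, 1 vanilla, 1 blueberry — 18 + 8 + 8 + 1 + 1 = 36 jellybeans.
One more jellybean must push some flavor to its target, so 36 + 1 = 37.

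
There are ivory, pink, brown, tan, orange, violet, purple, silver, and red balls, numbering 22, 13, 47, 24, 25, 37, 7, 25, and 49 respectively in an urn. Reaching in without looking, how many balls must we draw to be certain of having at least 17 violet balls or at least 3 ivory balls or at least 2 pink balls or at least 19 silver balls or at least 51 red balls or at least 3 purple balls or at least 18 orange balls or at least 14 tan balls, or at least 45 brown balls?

163

Each of the 9 colors has its own threshold; avoid all of them simultaneously.
The worst case stops just short of every target: 2 ivory, 1 pink, 44 brown, 13 tan, 17 orange, 16 violet, 2 purple, 18 silver, all 49 red — 2 + 1 + 44 + 13 + 17 + 16 + 2 + 18 + 49 = 162 balls.
One more ball must push some color to its target, so 162 + 1 = 163.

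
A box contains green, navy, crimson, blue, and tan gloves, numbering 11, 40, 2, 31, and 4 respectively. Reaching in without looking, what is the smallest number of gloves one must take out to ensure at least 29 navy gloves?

The worst case draws every non-navy glove first: 11 + 2 + 31 + 4 = 48.
The next 29 draws are then forced to be navy, giving 48 + 29 = 77.

77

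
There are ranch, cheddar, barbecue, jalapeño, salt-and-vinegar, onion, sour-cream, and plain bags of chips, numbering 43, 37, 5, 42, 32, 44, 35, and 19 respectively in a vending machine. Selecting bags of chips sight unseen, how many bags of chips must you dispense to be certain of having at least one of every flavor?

The hardest flavor to obtain is barbecue: we could draw every other bag of chips first — 257 − 5 = 252 bags of chips — without a single barbecue one.
The next draw must be barbecue, so 252 + 1 = 253.

253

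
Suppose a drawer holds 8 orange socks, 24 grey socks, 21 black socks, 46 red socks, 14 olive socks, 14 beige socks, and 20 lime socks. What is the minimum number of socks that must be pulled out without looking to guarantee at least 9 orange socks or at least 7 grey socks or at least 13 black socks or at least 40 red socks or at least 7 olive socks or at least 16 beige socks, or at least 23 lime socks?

106

The worst case stops just short of every target: 8 orange, 6 grey, 12 black, 39 red, 6 olive, all 14 beige, all 20 lime — 8 + 6 + 12 + 39 + 6 + 14 + 20 = 105 socks.
One more sock must push some color to its target, so 105 + 1 = 106.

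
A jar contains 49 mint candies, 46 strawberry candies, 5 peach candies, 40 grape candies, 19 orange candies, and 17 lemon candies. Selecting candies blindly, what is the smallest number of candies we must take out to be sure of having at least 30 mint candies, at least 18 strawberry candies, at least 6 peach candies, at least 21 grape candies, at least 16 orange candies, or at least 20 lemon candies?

104

The worst case stops just short of every target: 29 mint, 17 strawberry, 5 peach, 20 grape, 15 orange, all 17 lemon — 29 + 17 + 5 + 20 + 15 + 17 = 103 candies.
One more candy must push some flavor to its target, so 103 + 1 = 104.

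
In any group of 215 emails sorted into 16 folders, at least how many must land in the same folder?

The 215 emails fall into 16 folders.
If each of the 16 folders held at most 13, the total would be at most 16 × 13 = 208 < 215, a contradiction.
So at least one holds ⌈215/16⌉ = 14.

14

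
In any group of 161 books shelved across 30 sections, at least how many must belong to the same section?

The 161 books fall into 30 sections.
If each of the 30 sections held at most 5, the total would be at most 30 × 5 = 150 < 161, a contradiction.
So at least one holds ⌈161/30⌉ = 6.

6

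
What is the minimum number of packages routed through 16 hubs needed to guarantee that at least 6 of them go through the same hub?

81

There are 16 hubs acting as pigeonholes.
With 16 × 5 = 80 packages we could place exactly 5 in each, with no class reaching 6.
One more forces some class to hold 6, so 80 + 1 = 81.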